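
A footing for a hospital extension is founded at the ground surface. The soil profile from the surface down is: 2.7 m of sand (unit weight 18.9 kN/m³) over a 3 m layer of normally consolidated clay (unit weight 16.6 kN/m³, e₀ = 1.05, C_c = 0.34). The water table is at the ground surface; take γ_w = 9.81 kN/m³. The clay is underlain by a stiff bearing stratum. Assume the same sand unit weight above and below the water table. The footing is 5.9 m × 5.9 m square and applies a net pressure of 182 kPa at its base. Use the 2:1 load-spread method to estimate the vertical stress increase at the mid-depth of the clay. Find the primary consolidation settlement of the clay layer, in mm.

S_c ≈ 222 mm

Mid-depth of clay below the ground surface: z = 2.7 + 3/2 = 4.2 m.
Total vertical stress at mid-clay: σ_v = 18.9×2.7 + 16.6×1.5 = 75.93 kPa.
Pore pressure: u = 9.81×(4.2 − 0) = 41.202 kPa.
Initial effective stress: σ'_0 = σ_v − u = 75.93 − 41.202 = 34.728 kPa.
Stress increase at mid-clay by the 2:1 spreading method:
Δσ = qBL/((B+z)(L+z)) = 182×5.9×5.9/((5.9+4.2)(5.9+4.2)) = 62.106 kPa
Final effective stress: σ'_f = σ'_0 + Δσ = 34.728 + 62.106 = 96.834 kPa.
Normally consolidated clay, so the full stress increment lies on the virgin compression line:
S_c = C_c·H/(1+e₀)·log₁₀(σ'_f/σ'_0) = 0.34×3/(1+1.05)×log₁₀(96.834/34.728)
    = 0.49756 × 0.44535 = 0.2216 m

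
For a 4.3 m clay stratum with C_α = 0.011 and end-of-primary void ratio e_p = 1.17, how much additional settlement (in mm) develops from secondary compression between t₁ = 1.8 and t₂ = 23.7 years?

Secondary compression: S_s = C_α·H/(1+e_p)·log₁₀(t₂/t₁)
S_s = 0.011×4.3/(1+1.17)×log₁₀(23.7/1.8)
    = 0.0218 × 1.119 = 0.0244 m

S_s ≈ 24.4 mm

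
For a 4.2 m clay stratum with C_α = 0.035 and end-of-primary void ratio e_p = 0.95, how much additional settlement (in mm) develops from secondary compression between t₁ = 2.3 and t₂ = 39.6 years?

S_s ≈ 93.2 mm

Secondary compression: S_s = C_α·H/(1+e_p)·log₁₀(t₂/t₁)
S_s = 0.035×4.2/(1+0.95)×log₁₀(39.6/2.3)
    = 0.07538 × 1.236 = 0.09317 m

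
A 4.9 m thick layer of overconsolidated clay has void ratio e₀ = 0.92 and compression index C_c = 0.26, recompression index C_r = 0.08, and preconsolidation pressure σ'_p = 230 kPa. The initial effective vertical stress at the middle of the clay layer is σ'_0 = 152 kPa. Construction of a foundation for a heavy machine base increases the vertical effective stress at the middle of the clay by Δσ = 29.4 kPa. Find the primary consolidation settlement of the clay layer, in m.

Final effective stress: σ'_f = 152 + 29.4 = 181.4 kPa.
σ'_f = 181.4 ≤ σ'_p = 230 kPa, so the clay remains overconsolidated and only the recompression index applies:
S_c = C_r·H/(1+e₀)·log₁₀(σ'_f/σ'_0) = 0.08×4.9/1.92×log₁₀(181.4/152)
    = 0.20417 × 0.076794 = 0.01568 m

S_c ≈ 0.0157 m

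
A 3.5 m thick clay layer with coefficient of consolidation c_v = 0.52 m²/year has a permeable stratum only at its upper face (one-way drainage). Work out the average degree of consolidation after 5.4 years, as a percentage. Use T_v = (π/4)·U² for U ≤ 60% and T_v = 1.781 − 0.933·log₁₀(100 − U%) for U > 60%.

Drainage path length: H_d = H = 3.5 m (single drainage).
T_v = c_v·t/H_d² = 0.52×5.4/3.5² = 0.22922.
T_v = 0.22922 corresponds to the U ≤ 60% branch:
U = √(4T_v/π) = 0.5402

U ≈ 54 %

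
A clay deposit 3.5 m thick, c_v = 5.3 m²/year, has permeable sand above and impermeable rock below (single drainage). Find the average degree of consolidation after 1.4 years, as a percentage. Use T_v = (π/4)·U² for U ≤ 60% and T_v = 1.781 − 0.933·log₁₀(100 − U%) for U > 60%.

U ≈ 81.8 %

Drainage path length: H_d = H = 3.5 m (single drainage).
T_v = c_v·t/H_d² = 5.3×1.4/3.5² = 0.60571.
T_v = 0.60571 corresponds to the U > 60% branch:
U = 1 − 10^((1.781 − T_v)/0.933)/100 = 0.8182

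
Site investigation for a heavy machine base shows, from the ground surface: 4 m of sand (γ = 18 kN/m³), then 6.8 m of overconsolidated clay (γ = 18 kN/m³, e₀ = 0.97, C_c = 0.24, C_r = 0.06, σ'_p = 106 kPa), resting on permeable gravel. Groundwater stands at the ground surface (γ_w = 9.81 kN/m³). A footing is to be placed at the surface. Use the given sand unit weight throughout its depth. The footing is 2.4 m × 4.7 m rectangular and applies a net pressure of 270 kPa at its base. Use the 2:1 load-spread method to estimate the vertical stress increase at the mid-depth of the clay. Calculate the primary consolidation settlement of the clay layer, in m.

S_c ≈ 0.0318 m

Mid-depth of clay below the ground surface: z = 4 + 6.8/2 = 7.4 m.
Total vertical stress at mid-clay: σ_v = 18×4 + 18×3.4 = 133.2 kPa.
Pore pressure: u = 9.81×(7.4 − 0) = 72.594 kPa.
Initial effective stress: σ'_0 = σ_v − u = 133.2 − 72.594 = 60.606 kPa.
Stress increase at mid-clay by the 2:1 spreading method:
Δσ = qBL/((B+z)(L+z)) = 270×2.4×4.7/((2.4+7.4)(4.7+7.4)) = 25.684 kPa
Final effective stress: σ'_f = 60.606 + 25.684 = 86.29 kPa.
σ'_f = 86.29 ≤ σ'_p = 106 kPa, so the clay remains overconsolidated and only the recompression index applies:
S_c = C_r·H/(1+e₀)·log₁₀(σ'_f/σ'_0) = 0.06×6.8/1.97×log₁₀(86.29/60.606)
    = 0.20711 × 0.15344 = 0.03178 m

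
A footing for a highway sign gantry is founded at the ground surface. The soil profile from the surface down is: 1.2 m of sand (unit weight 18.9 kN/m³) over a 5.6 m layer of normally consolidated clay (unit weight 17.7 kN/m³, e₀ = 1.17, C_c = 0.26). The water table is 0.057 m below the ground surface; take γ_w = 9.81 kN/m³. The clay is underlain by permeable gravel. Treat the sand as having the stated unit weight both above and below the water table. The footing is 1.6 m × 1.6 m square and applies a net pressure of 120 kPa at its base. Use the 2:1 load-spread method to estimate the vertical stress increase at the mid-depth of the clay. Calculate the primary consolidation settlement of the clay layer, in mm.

Mid-depth of clay below the ground surface: z = 1.2 + 5.6/2 = 4 m.
Total vertical stress at mid-clay: σ_v = 18.9×1.2 + 17.7×2.8 = 72.24 kPa.
Pore pressure: u = 9.81×(4 − 0.057) = 38.681 kPa.
Initial effective stress: σ'_0 = σ_v − u = 72.24 − 38.681 = 33.559 kPa.
Stress increase at mid-clay by the 2:1 spreading method:
Δσ = qBL/((B+z)(L+z)) = 120×1.6×1.6/((1.6+4)(1.6+4)) = 9.7959 kPa
Final effective stress: σ'_f = σ'_0 + Δσ = 33.559 + 9.7959 = 43.355 kPa.
Normally consolidated clay, so the full stress increment lies on the virgin compression line:
S_c = C_c·H/(1+e₀)·log₁₀(σ'_f/σ'_0) = 0.26×5.6/(1+1.17)×log₁₀(43.355/33.559)
    = 0.67097 × 0.11123 = 0.07463 m

S_c ≈ 74.6 mm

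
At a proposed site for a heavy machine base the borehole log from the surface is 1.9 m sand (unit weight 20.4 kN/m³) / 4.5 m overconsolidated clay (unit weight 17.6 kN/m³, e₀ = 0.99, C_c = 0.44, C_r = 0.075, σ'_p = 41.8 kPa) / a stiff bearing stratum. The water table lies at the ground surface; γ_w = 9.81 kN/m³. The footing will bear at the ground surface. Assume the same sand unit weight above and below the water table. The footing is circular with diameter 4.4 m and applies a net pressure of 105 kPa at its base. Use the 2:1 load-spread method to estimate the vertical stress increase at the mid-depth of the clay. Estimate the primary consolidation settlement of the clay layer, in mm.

S_c ≈ 201 mm

Mid-depth of clay below the ground surface: z = 1.9 + 4.5/2 = 4.15 m.
Total vertical stress at mid-clay: σ_v = 20.4×1.9 + 17.6×2.25 = 78.36 kPa.
Pore pressure: u = 9.81×(4.15 − 0) = 40.712 kPa.
Initial effective stress: σ'_0 = σ_v − u = 78.36 − 40.712 = 37.648 kPa.
Stress increase at mid-clay by the 2:1 spreading method:
Δσ ≈ qD²/(D+z)² = 105×4.4²/(4.4+4.15)² = 27.808 kPa
Final effective stress: σ'_f = 37.648 + 27.808 = 65.456 kPa.
σ'_f = 65.456 > σ'_p = 41.8 kPa, so the stress path crosses the preconsolidation pressure — recompression up to σ'_p, then virgin compression beyond:
S_c = H/(1+e₀)·[C_r·log₁₀(σ'_p/σ'_0) + C_c·log₁₀(σ'_f/σ'_p)]
    = 4.5/1.99 × [0.075×log₁₀(41.8/37.648) + 0.44×log₁₀(65.456/41.8)]
    = 2.2613 × [0.0034076 + 0.0857] = 0.2015 m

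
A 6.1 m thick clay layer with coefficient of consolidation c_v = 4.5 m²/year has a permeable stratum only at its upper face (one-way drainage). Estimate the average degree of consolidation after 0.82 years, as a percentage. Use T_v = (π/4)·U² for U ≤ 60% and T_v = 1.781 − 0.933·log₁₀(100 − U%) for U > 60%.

Drainage path length: H_d = H = 6.1 m (single drainage).
T_v = c_v·t/H_d² = 4.5×0.82/6.1² = 0.099167.
T_v = 0.099167 corresponds to the U ≤ 60% branch:
U = √(4T_v/π) = 0.3553

U ≈ 35.5 %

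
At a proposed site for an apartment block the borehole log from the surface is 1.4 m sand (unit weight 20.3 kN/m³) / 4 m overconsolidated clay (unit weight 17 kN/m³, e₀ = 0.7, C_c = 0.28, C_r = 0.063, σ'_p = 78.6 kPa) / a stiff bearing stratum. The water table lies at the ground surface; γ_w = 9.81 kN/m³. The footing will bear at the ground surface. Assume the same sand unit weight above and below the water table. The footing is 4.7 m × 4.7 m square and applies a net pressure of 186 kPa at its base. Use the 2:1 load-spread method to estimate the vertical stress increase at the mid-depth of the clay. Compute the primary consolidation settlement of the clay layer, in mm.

S_c ≈ 108 mm

Mid-depth of clay below the ground surface: z = 1.4 + 4/2 = 3.4 m.
Total vertical stress at mid-clay: σ_v = 20.3×1.4 + 17×2 = 62.42 kPa.
Pore pressure: u = 9.81×(3.4 − 0) = 33.354 kPa.
Initial effective stress: σ'_0 = σ_v − u = 62.42 − 33.354 = 29.066 kPa.
Stress increase at mid-clay by the 2:1 spreading method:
Δσ = qBL/((B+z)(L+z)) = 186×4.7×4.7/((4.7+3.4)(4.7+3.4)) = 62.624 kPa
Final effective stress: σ'_f = 29.066 + 62.624 = 91.69 kPa.
σ'_f = 91.69 > σ'_p = 78.6 kPa, so the stress path crosses the preconsolidation pressure — recompression up to σ'_p, then virgin compression beyond:
S_c = H/(1+e₀)·[C_r·log₁₀(σ'_p/σ'_0) + C_c·log₁₀(σ'_f/σ'_p)]
    = 4/1.7 × [0.063×log₁₀(78.6/29.066) + 0.28×log₁₀(91.69/78.6)]
    = 2.3529 × [0.027218 + 0.018732] = 0.1081 m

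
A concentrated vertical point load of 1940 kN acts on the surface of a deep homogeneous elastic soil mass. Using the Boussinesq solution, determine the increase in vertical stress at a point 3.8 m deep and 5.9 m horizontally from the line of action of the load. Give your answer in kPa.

Boussinesq vertical stress below a point load on an elastic half-space:
Δσ_z = 3P/(2πz²) · [1 + (r/z)²]^(−5/2)
r/z = 5.9/3.8 = 1.5526; [1+(r/z)²]^(−5/2) = 0.046548.
Δσ_z = 3×1940/(2π×3.8²) × 0.046548 = 64.147 × 0.046548 = 2.986 kPa

Δσ_z ≈ 2.99 kPa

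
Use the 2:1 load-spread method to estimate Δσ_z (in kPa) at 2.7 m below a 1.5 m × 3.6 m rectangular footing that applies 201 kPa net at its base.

By the 2:1 method the load spreads at 1 horizontal : 2 vertical, so at depth z the loaded area has grown by z in each plan dimension:
Δσ = qBL/((B+z)(L+z)) = 201×1.5×3.6/((1.5+2.7)(3.6+2.7)) = 41.02 kPa

Δσ_z ≈ 41 kPa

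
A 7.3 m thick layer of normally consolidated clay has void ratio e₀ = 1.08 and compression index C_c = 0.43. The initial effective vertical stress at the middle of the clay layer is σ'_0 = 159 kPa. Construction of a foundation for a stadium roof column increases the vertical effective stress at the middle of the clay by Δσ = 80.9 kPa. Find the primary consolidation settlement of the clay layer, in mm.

S_c ≈ 270 mm

Final effective stress: σ'_f = σ'_0 + Δσ = 159 + 80.9 = 239.9 kPa.
Normally consolidated clay, so the full stress increment lies on the virgin compression line:
S_c = C_c·H/(1+e₀)·log₁₀(σ'_f/σ'_0) = 0.43×7.3/(1+1.08)×log₁₀(239.9/159)
    = 1.5091 × 0.17863 = 0.2696 m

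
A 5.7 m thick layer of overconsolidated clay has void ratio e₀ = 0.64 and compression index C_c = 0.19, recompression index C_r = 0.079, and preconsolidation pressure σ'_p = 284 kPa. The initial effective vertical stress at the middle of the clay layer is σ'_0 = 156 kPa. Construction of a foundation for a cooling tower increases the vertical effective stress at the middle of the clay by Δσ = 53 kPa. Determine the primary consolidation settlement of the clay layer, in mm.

Final effective stress: σ'_f = 156 + 53 = 209 kPa.
σ'_f = 209 ≤ σ'_p = 284 kPa, so the clay remains overconsolidated and only the recompression index applies:
S_c = C_r·H/(1+e₀)·log₁₀(σ'_f/σ'_0) = 0.079×5.7/1.64×log₁₀(209/156)
    = 0.27457 × 0.12702 = 0.03488 m

S_c ≈ 34.9 mm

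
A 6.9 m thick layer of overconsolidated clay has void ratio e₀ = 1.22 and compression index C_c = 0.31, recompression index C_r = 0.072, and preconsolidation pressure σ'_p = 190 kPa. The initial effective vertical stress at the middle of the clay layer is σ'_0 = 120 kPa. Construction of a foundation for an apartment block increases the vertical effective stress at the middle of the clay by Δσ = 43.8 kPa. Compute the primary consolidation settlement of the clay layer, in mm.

Final effective stress: σ'_f = 120 + 43.8 = 163.8 kPa.
σ'_f = 163.8 ≤ σ'_p = 190 kPa, so the clay remains overconsolidated and only the recompression index applies:
S_c = C_r·H/(1+e₀)·log₁₀(σ'_f/σ'_0) = 0.072×6.9/2.22×log₁₀(163.8/120)
    = 0.22378 × 0.13513 = 0.03024 m

S_c ≈ 30.2 mm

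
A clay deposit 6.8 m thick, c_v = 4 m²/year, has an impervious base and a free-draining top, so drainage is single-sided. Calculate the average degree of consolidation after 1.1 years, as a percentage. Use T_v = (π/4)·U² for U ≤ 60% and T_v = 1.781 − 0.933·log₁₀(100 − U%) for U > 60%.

Drainage path length: H_d = H = 6.8 m (single drainage).
T_v = c_v·t/H_d² = 4×1.1/6.8² = 0.095156.
T_v = 0.095156 corresponds to the U ≤ 60% branch:
U = √(4T_v/π) = 0.3481

U ≈ 34.8 %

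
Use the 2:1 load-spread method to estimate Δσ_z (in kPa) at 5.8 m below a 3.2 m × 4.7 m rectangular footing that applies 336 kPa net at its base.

By the 2:1 method the load spreads at 1 horizontal : 2 vertical, so at depth z the loaded area has grown by z in each plan dimension:
Δσ = qBL/((B+z)(L+z)) = 336×3.2×4.7/((3.2+5.8)(4.7+5.8)) = 53.476 kPa

Δσ_z ≈ 53.5 kPa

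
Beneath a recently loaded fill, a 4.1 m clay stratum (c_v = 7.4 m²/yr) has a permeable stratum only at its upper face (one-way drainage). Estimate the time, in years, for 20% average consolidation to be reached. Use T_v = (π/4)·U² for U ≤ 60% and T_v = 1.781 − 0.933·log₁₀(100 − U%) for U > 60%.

t ≈ 0.0714 years

Drainage path length: H_d = H = 4.1 m (single drainage).
U ≤ 60%: T_v = (π/4)·U² = (π/4)×0.2² = 0.031416.
t = T_v·H_d²/c_v = 0.031416×4.1²/7.4 = 0.07137 years.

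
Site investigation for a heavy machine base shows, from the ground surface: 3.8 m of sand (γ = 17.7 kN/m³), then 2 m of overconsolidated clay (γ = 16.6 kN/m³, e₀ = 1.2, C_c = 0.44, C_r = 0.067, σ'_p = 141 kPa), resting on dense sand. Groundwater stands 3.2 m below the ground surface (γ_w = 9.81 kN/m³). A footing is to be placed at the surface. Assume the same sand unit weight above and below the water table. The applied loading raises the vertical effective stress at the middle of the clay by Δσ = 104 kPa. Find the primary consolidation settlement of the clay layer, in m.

Mid-depth of clay below the ground surface: z = 3.8 + 2/2 = 4.8 m.
Total vertical stress at mid-clay: σ_v = 17.7×3.8 + 16.6×1 = 83.86 kPa.
Pore pressure: u = 9.81×(4.8 − 3.2) = 15.696 kPa.
Initial effective stress: σ'_0 = σ_v − u = 83.86 − 15.696 = 68.164 kPa.
Final effective stress: σ'_f = 68.164 + 104 = 172.16 kPa.
σ'_f = 172.16 > σ'_p = 141 kPa, so the stress path crosses the preconsolidation pressure — recompression up to σ'_p, then virgin compression beyond:
S_c = H/(1+e₀)·[C_r·log₁₀(σ'_p/σ'_0) + C_c·log₁₀(σ'_f/σ'_p)]
    = 2/2.2 × [0.067×log₁₀(141/68.164) + 0.44×log₁₀(172.16/141)]
    = 0.90909 × [0.021149 + 0.038154] = 0.05391 m

S_c ≈ 0.0539 m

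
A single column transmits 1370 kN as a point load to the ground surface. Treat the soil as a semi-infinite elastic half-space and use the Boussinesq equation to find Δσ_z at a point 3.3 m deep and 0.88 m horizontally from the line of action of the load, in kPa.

Boussinesq vertical stress below a point load on an elastic half-space:
Δσ_z = 3P/(2πz²) · [1 + (r/z)²]^(−5/2)
r/z = 0.88/3.3 = 0.26667; [1+(r/z)²]^(−5/2) = 0.8422.
Δσ_z = 3×1370/(2π×3.3²) × 0.8422 = 60.067 × 0.8422 = 50.59 kPa

Δσ_z ≈ 50.6 kPa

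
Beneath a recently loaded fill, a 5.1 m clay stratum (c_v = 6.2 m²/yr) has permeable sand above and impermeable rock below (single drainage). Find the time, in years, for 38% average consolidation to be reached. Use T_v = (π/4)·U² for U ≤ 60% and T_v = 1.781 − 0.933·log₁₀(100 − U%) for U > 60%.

Drainage path length: H_d = H = 5.1 m (single drainage).
U ≤ 60%: T_v = (π/4)·U² = (π/4)×0.38² = 0.11341.
t = T_v·H_d²/c_v = 0.11341×5.1²/6.2 = 0.4758 years.

t ≈ 0.476 years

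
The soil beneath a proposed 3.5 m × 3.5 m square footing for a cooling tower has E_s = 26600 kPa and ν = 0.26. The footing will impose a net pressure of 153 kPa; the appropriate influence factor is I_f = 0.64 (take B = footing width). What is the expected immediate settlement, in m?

Immediate (elastic) settlement: S_e = q·B·(1−ν²)/E_s · I_f.
S_e = 153 × 3.5 × (1 − 0.26²) / 26600 × 0.64
    = 153 × 3.5 × 0.9324 / 26600 × 0.64
    = 0.01201 m

S_e ≈ 0.012 m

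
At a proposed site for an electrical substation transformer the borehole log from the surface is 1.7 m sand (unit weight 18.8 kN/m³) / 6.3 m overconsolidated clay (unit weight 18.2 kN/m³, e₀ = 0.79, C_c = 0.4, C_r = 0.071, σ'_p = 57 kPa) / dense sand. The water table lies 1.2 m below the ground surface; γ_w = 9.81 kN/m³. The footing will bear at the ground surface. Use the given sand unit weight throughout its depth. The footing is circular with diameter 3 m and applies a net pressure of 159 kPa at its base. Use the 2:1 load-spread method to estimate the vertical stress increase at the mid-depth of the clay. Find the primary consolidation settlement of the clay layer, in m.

S_c ≈ 0.188 m

Mid-depth of clay below the ground surface: z = 1.7 + 6.3/2 = 4.85 m.
Total vertical stress at mid-clay: σ_v = 18.8×1.7 + 18.2×3.15 = 89.29 kPa.
Pore pressure: u = 9.81×(4.85 − 1.2) = 35.806 kPa.
Initial effective stress: σ'_0 = σ_v − u = 89.29 − 35.806 = 53.484 kPa.
Stress increase at mid-clay by the 2:1 spreading method:
Δσ ≈ qD²/(D+z)² = 159×3²/(3+4.85)² = 23.222 kPa
Final effective stress: σ'_f = 53.484 + 23.222 = 76.706 kPa.
σ'_f = 76.706 > σ'_p = 57 kPa, so the stress path crosses the preconsolidation pressure — recompression up to σ'_p, then virgin compression beyond:
S_c = H/(1+e₀)·[C_r·log₁₀(σ'_p/σ'_0) + C_c·log₁₀(σ'_f/σ'_p)]
    = 6.3/1.79 × [0.071×log₁₀(57/53.484) + 0.4×log₁₀(76.706/57)]
    = 3.5196 × [0.0019632 + 0.051582] = 0.1885 m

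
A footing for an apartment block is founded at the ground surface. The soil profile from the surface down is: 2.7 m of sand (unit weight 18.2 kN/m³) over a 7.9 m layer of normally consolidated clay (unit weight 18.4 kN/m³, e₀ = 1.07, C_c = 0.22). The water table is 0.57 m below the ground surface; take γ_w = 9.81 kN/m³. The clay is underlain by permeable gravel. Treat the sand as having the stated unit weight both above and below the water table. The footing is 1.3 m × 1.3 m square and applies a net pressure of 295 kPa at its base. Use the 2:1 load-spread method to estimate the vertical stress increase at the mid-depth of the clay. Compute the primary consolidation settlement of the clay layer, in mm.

Mid-depth of clay below the ground surface: z = 2.7 + 7.9/2 = 6.65 m.
Total vertical stress at mid-clay: σ_v = 18.2×2.7 + 18.4×3.95 = 121.82 kPa.
Pore pressure: u = 9.81×(6.65 − 0.57) = 59.645 kPa.
Initial effective stress: σ'_0 = σ_v − u = 121.82 − 59.645 = 62.175 kPa.
Stress increase at mid-clay by the 2:1 spreading method:
Δσ = qBL/((B+z)(L+z)) = 295×1.3×1.3/((1.3+6.65)(1.3+6.65)) = 7.8881 kPa
Final effective stress: σ'_f = σ'_0 + Δσ = 62.175 + 7.8881 = 70.063 kPa.
Normally consolidated clay, so the full stress increment lies on the virgin compression line:
S_c = C_c·H/(1+e₀)·log₁₀(σ'_f/σ'_0) = 0.22×7.9/(1+1.07)×log₁₀(70.063/62.175)
    = 0.83961 × 0.051873 = 0.04355 m

S_c ≈ 43.6 mm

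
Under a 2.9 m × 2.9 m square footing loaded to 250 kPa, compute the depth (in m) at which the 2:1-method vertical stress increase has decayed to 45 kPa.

2:1 spreading — at depth z the loaded area has grown by z in each plan dimension:
qB²/(B+z)² = Δσ_z ⇒ z = B(√(q/Δσ_z) − 1) = 2.9×(√(250/45) − 1) = 3.935 m

z ≈ 3.94 m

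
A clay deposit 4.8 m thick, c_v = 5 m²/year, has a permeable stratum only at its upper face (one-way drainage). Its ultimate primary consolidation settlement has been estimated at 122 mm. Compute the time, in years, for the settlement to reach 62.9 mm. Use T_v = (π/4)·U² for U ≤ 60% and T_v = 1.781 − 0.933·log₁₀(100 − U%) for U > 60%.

Drainage path length: H_d = H = 4.8 m (single drainage).
U = S(t)/S_ult = 62.9/122 = 0.5156.
U ≤ 60%: T_v = (π/4)·U² = (π/4)×0.51557² = 0.20877.
t = T_v·H_d²/c_v = 0.20877×4.8²/5 = 0.962 years.

t ≈ 0.962 years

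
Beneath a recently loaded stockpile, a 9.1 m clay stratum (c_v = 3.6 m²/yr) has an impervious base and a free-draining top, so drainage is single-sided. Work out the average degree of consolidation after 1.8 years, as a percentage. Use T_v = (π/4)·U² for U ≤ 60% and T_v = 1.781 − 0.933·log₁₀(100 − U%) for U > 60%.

Drainage path length: H_d = H = 9.1 m (single drainage).
T_v = c_v·t/H_d² = 3.6×1.8/9.1² = 0.078251.
T_v = 0.078251 corresponds to the U ≤ 60% branch:
U = √(4T_v/π) = 0.3156

U ≈ 31.6 %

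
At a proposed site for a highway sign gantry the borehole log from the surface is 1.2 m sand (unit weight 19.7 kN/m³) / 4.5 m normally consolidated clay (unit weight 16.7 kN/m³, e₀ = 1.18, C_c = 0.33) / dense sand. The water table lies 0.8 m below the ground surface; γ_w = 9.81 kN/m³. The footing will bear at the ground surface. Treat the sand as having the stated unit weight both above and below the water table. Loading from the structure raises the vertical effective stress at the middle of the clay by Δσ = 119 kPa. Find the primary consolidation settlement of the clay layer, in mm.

S_c ≈ 437 mm

Mid-depth of clay below the ground surface: z = 1.2 + 4.5/2 = 3.45 m.
Total vertical stress at mid-clay: σ_v = 19.7×1.2 + 16.7×2.25 = 61.215 kPa.
Pore pressure: u = 9.81×(3.45 − 0.8) = 25.997 kPa.
Initial effective stress: σ'_0 = σ_v − u = 61.215 − 25.997 = 35.218 kPa.
Final effective stress: σ'_f = σ'_0 + Δσ = 35.218 + 119 = 154.22 kPa.
Normally consolidated clay, so the full stress increment lies on the virgin compression line:
S_c = C_c·H/(1+e₀)·log₁₀(σ'_f/σ'_0) = 0.33×4.5/(1+1.18)×log₁₀(154.22/35.218)
    = 0.68119 × 0.64138 = 0.4369 m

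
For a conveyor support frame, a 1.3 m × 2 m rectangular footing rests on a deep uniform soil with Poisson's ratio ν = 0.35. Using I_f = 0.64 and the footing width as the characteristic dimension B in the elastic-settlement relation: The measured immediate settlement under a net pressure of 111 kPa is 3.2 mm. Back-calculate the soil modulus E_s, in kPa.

E_s ≈ 25300 kPa

S_e = q·B·(1−ν²)/E_s · I_f  ⇒  E_s = q·B·(1−ν²)·I_f / S_e.
E_s = 111 × 1.3 × 0.8775 × 0.64 / 0.0032 = 25320 kPa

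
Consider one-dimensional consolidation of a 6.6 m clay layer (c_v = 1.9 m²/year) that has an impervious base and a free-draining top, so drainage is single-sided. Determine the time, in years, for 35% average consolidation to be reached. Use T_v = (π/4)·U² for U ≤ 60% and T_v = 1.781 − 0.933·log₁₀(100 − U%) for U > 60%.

t ≈ 2.21 years

Drainage path length: H_d = H = 6.6 m (single drainage).
U ≤ 60%: T_v = (π/4)·U² = (π/4)×0.35² = 0.096211.
t = T_v·H_d²/c_v = 0.096211×6.6²/1.9 = 2.206 years.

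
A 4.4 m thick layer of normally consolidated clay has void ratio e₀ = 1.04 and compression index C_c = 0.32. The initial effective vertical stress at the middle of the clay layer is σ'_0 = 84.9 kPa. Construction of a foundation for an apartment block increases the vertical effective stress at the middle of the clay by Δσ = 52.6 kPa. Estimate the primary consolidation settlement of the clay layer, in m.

S_c ≈ 0.145 m

Final effective stress: σ'_f = σ'_0 + Δσ = 84.9 + 52.6 = 137.5 kPa.
Normally consolidated clay, so the full stress increment lies on the virgin compression line:
S_c = C_c·H/(1+e₀)·log₁₀(σ'_f/σ'_0) = 0.32×4.4/(1+1.04)×log₁₀(137.5/84.9)
    = 0.6902 × 0.2094 = 0.1445 m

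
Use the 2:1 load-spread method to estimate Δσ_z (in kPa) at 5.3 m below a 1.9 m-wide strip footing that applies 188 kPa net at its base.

By the 2:1 method the load spreads at 1 horizontal : 2 vertical, so at depth z the loaded area has grown by z in each plan dimension:
Δσ = qB/(B+z) = 188×1.9/(1.9+5.3) = 49.611 kPa

Δσ_z ≈ 49.6 kPa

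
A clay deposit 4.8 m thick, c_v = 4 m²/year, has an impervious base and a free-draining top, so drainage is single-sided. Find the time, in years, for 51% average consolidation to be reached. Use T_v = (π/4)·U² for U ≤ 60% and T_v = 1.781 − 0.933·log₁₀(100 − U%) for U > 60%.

Drainage path length: H_d = H = 4.8 m (single drainage).
U ≤ 60%: T_v = (π/4)·U² = (π/4)×0.51² = 0.20428.
t = T_v·H_d²/c_v = 0.20428×4.8²/4 = 1.177 years.

t ≈ 1.18 years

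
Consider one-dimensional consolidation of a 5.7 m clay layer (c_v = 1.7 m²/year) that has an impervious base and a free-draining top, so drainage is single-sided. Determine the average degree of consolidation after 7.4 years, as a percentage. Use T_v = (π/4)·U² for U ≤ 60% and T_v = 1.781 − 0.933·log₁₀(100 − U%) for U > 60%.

Drainage path length: H_d = H = 5.7 m (single drainage).
T_v = c_v·t/H_d² = 1.7×7.4/5.7² = 0.3872.
T_v = 0.3872 corresponds to the U > 60% branch:
U = 1 − 10^((1.781 − T_v)/0.933)/100 = 0.6882

U ≈ 68.8 %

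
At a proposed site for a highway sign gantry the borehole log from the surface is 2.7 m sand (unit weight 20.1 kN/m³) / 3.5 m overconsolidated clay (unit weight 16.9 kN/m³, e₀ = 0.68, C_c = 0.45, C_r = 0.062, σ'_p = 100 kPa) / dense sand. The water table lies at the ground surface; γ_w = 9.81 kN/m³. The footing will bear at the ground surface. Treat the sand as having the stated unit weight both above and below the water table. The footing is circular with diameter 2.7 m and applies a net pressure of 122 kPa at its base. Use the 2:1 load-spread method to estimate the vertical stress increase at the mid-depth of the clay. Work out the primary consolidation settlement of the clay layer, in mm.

Mid-depth of clay below the ground surface: z = 2.7 + 3.5/2 = 4.45 m.
Total vertical stress at mid-clay: σ_v = 20.1×2.7 + 16.9×1.75 = 83.845 kPa.
Pore pressure: u = 9.81×(4.45 − 0) = 43.655 kPa.
Initial effective stress: σ'_0 = σ_v − u = 83.845 − 43.655 = 40.19 kPa.
Stress increase at mid-clay by the 2:1 spreading method:
Δσ ≈ qD²/(D+z)² = 122×2.7²/(2.7+4.45)² = 17.397 kPa
Final effective stress: σ'_f = 40.19 + 17.397 = 57.587 kPa.
σ'_f = 57.587 ≤ σ'_p = 100 kPa, so the clay remains overconsolidated and only the recompression index applies:
S_c = C_r·H/(1+e₀)·log₁₀(σ'_f/σ'_0) = 0.062×3.5/1.68×log₁₀(57.587/40.19)
    = 0.12916 × 0.15621 = 0.02018 m

S_c ≈ 20.2 mm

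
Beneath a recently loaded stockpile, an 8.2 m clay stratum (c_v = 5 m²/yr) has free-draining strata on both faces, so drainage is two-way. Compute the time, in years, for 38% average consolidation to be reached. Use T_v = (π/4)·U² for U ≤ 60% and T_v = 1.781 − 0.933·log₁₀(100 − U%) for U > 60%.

Drainage path length: H_d = H/2 = 4.1 m (double drainage).
U ≤ 60%: T_v = (π/4)·U² = (π/4)×0.38² = 0.11341.
t = T_v·H_d²/c_v = 0.11341×4.1²/5 = 0.3813 years.

t ≈ 0.381 years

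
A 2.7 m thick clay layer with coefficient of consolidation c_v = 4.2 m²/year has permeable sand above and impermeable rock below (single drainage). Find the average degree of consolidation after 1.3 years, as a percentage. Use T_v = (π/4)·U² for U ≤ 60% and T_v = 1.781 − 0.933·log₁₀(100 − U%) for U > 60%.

Drainage path length: H_d = H = 2.7 m (single drainage).
T_v = c_v·t/H_d² = 4.2×1.3/2.7² = 0.74897.
T_v = 0.74897 corresponds to the U > 60% branch:
U = 1 − 10^((1.781 − T_v)/0.933)/100 = 0.8723

U ≈ 87.2 %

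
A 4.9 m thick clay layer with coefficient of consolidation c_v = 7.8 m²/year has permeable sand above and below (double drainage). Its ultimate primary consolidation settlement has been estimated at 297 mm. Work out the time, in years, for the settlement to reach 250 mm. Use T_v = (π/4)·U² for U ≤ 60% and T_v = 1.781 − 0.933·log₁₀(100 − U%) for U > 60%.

Drainage path length: H_d = H/2 = 2.45 m (double drainage).
U = S(t)/S_ult = 250/297 = 0.8418.
U > 60%: T_v = 1.781 − 0.933·log₁₀(100 − 84.175) = 0.66201.
t = T_v·H_d²/c_v = 0.66201×2.45²/7.8 = 0.5095 years.

t ≈ 0.509 years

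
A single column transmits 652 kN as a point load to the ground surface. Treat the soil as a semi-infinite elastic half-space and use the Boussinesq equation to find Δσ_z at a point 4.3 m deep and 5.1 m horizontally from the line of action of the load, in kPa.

Boussinesq vertical stress below a point load on an elastic half-space:
Δσ_z = 3P/(2πz²) · [1 + (r/z)²]^(−5/2)
r/z = 5.1/4.3 = 1.186; [1+(r/z)²]^(−5/2) = 0.11129.
Δσ_z = 3×652/(2π×4.3²) × 0.11129 = 16.837 × 0.11129 = 1.874 kPa

Δσ_z ≈ 1.87 kPa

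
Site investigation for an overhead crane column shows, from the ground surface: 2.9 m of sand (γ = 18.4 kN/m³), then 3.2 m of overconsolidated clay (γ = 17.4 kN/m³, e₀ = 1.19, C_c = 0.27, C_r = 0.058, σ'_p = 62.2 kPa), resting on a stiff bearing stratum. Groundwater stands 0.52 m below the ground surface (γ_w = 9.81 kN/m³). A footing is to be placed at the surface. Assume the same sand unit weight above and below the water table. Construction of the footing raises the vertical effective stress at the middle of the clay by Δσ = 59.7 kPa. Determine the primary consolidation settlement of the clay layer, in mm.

Mid-depth of clay below the ground surface: z = 2.9 + 3.2/2 = 4.5 m.
Total vertical stress at mid-clay: σ_v = 18.4×2.9 + 17.4×1.6 = 81.2 kPa.
Pore pressure: u = 9.81×(4.5 − 0.52) = 39.044 kPa.
Initial effective stress: σ'_0 = σ_v − u = 81.2 − 39.044 = 42.156 kPa.
Final effective stress: σ'_f = 42.156 + 59.7 = 101.86 kPa.
σ'_f = 101.86 > σ'_p = 62.2 kPa, so the stress path crosses the preconsolidation pressure — recompression up to σ'_p, then virgin compression beyond:
S_c = H/(1+e₀)·[C_r·log₁₀(σ'_p/σ'_0) + C_c·log₁₀(σ'_f/σ'_p)]
    = 3.2/2.19 × [0.058×log₁₀(62.2/42.156) + 0.27×log₁₀(101.86/62.2)]
    = 1.4612 × [0.009798 + 0.057838] = 0.09883 m

S_c ≈ 98.8 mm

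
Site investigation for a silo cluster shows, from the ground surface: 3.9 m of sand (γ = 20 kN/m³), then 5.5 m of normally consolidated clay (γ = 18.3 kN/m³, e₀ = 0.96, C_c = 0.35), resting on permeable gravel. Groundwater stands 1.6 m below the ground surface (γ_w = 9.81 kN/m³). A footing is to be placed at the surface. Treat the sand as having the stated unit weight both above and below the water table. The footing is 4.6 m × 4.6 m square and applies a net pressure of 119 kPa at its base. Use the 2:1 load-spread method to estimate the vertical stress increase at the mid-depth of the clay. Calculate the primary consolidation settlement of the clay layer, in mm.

S_c ≈ 96.1 mm

Mid-depth of clay below the ground surface: z = 3.9 + 5.5/2 = 6.65 m.
Total vertical stress at mid-clay: σ_v = 20×3.9 + 18.3×2.75 = 128.32 kPa.
Pore pressure: u = 9.81×(6.65 − 1.6) = 49.541 kPa.
Initial effective stress: σ'_0 = σ_v − u = 128.32 − 49.541 = 78.779 kPa.
Stress increase at mid-clay by the 2:1 spreading method:
Δσ = qBL/((B+z)(L+z)) = 119×4.6×4.6/((4.6+6.65)(4.6+6.65)) = 19.896 kPa
Final effective stress: σ'_f = σ'_0 + Δσ = 78.779 + 19.896 = 98.675 kPa.
Normally consolidated clay, so the full stress increment lies on the virgin compression line:
S_c = C_c·H/(1+e₀)·log₁₀(σ'_f/σ'_0) = 0.35×5.5/(1+0.96)×log₁₀(98.675/78.779)
    = 0.98214 × 0.097797 = 0.09605 m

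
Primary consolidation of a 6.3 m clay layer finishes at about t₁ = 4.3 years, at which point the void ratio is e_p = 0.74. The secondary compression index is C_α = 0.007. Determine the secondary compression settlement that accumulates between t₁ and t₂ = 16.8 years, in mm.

S_s ≈ 15 mm

Secondary compression: S_s = C_α·H/(1+e_p)·log₁₀(t₂/t₁)
S_s = 0.007×6.3/(1+0.74)×log₁₀(16.8/4.3)
    = 0.02534 × 0.5918 = 0.015 m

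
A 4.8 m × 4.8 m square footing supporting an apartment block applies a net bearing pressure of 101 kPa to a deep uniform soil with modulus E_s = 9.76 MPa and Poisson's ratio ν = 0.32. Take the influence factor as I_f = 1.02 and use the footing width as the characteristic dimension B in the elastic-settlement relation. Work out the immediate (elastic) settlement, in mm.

Immediate (elastic) settlement: S_e = q·B·(1−ν²)/E_s · I_f.
E_s = 9.76 MPa = 9760 kPa.
S_e = 101 × 4.8 × (1 − 0.32²) / 9760 × 1.02
    = 101 × 4.8 × 0.8976 / 9760 × 1.02
    = 0.04548 m = 45.48 mm

S_e ≈ 45.5 mm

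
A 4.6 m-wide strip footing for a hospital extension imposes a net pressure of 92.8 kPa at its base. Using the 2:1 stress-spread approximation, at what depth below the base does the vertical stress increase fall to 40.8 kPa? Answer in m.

z ≈ 5.86 m

2:1 spreading — at depth z the loaded area has grown by z in each plan dimension:
qB/(B+z) = Δσ_z ⇒ z = qB/Δσ_z − B = 92.8×4.6/40.8 − 4.6 = 5.863 m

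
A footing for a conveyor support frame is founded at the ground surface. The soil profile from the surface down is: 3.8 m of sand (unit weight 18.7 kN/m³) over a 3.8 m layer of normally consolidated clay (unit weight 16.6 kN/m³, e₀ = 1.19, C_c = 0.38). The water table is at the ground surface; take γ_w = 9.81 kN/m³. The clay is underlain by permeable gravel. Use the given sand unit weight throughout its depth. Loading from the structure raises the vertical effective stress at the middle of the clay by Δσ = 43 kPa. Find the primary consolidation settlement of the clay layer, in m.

Mid-depth of clay below the ground surface: z = 3.8 + 3.8/2 = 5.7 m.
Total vertical stress at mid-clay: σ_v = 18.7×3.8 + 16.6×1.9 = 102.6 kPa.
Pore pressure: u = 9.81×(5.7 − 0) = 55.917 kPa.
Initial effective stress: σ'_0 = σ_v − u = 102.6 − 55.917 = 46.683 kPa.
Final effective stress: σ'_f = σ'_0 + Δσ = 46.683 + 43 = 89.683 kPa.
Normally consolidated clay, so the full stress increment lies on the virgin compression line:
S_c = C_c·H/(1+e₀)·log₁₀(σ'_f/σ'_0) = 0.38×3.8/(1+1.19)×log₁₀(89.683/46.683)
    = 0.65936 × 0.28355 = 0.187 m

S_c ≈ 0.187 m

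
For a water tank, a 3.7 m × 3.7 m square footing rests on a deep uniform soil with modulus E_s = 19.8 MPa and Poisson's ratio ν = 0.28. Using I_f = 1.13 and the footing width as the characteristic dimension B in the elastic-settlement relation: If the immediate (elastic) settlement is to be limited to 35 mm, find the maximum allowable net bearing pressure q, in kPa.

q ≈ 180 kPa

E_s = 19.8 MPa = 19800 kPa.
S_e = q·B·(1−ν²)/E_s · I_f  ⇒  q = S_e·E_s / (B·(1−ν²)·I_f).
q = 0.035 × 19800 / (3.7 × 0.9216 × 1.13) = 179.9 kPa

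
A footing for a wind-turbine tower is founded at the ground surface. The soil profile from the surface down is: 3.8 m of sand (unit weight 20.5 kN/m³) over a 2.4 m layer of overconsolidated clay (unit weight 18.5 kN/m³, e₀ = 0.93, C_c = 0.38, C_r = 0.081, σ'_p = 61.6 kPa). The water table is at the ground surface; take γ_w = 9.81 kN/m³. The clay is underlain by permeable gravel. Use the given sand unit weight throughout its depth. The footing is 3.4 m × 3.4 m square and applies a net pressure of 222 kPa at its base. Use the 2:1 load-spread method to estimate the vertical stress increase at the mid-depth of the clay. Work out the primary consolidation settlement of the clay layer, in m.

S_c ≈ 0.0801 m

Mid-depth of clay below the ground surface: z = 3.8 + 2.4/2 = 5 m.
Total vertical stress at mid-clay: σ_v = 20.5×3.8 + 18.5×1.2 = 100.1 kPa.
Pore pressure: u = 9.81×(5 − 0) = 49.05 kPa.
Initial effective stress: σ'_0 = σ_v − u = 100.1 − 49.05 = 51.05 kPa.
Stress increase at mid-clay by the 2:1 spreading method:
Δσ = qBL/((B+z)(L+z)) = 222×3.4×3.4/((3.4+5)(3.4+5)) = 36.371 kPa
Final effective stress: σ'_f = 51.05 + 36.371 = 87.421 kPa.
σ'_f = 87.421 > σ'_p = 61.6 kPa, so the stress path crosses the preconsolidation pressure — recompression up to σ'_p, then virgin compression beyond:
S_c = H/(1+e₀)·[C_r·log₁₀(σ'_p/σ'_0) + C_c·log₁₀(σ'_f/σ'_p)]
    = 2.4/1.93 × [0.081×log₁₀(61.6/51.05) + 0.38×log₁₀(87.421/61.6)]
    = 1.2435 × [0.0066084 + 0.057773] = 0.08006 m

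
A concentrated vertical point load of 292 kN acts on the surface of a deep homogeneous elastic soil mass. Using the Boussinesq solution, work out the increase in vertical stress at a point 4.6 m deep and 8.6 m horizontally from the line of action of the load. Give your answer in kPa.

Boussinesq vertical stress below a point load on an elastic half-space:
Δσ_z = 3P/(2πz²) · [1 + (r/z)²]^(−5/2)
r/z = 8.6/4.6 = 1.8696; [1+(r/z)²]^(−5/2) = 0.02334.
Δσ_z = 3×292/(2π×4.6²) × 0.02334 = 6.5888 × 0.02334 = 0.1538 kPa

Δσ_z ≈ 0.154 kPa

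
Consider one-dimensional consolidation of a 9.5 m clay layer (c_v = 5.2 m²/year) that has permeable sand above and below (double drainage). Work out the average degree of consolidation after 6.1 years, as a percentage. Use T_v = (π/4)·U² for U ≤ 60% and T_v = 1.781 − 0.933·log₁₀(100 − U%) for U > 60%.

Drainage path length: H_d = H/2 = 4.75 m (double drainage).
T_v = c_v·t/H_d² = 5.2×6.1/4.75² = 1.4059.
T_v = 1.4059 corresponds to the U > 60% branch:
U = 1 − 10^((1.781 − T_v)/0.933)/100 = 0.9748

U ≈ 97.5 %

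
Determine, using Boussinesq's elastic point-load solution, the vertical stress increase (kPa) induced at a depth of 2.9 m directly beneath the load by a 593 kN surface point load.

Boussinesq vertical stress below a point load on an elastic half-space:
Δσ_z = 3P/(2πz²) · [1 + (r/z)²]^(−5/2)
r/z = 0/2.9 = 0; [1+(r/z)²]^(−5/2) = 1.
Δσ_z = 3×593/(2π×2.9²) × 1 = 33.667 × 1 = 33.67 kPa

Δσ_z ≈ 33.7 kPa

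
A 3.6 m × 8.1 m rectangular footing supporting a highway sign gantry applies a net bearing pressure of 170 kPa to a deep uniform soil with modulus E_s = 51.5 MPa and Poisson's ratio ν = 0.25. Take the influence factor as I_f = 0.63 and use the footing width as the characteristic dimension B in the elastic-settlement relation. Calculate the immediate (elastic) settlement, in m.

S_e ≈ 0.00702 m

Immediate (elastic) settlement: S_e = q·B·(1−ν²)/E_s · I_f.
E_s = 51.5 MPa = 51500 kPa.
S_e = 170 × 3.6 × (1 − 0.25²) / 51500 × 0.63
    = 170 × 3.6 × 0.9375 / 51500 × 0.63
    = 0.007019 m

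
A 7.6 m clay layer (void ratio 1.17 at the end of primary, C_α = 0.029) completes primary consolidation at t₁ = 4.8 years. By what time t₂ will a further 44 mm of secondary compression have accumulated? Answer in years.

t₂ ≈ 13 years

S_s = C_α·H/(1+e_p)·log₁₀(t₂/t₁) ⇒ log₁₀(t₂/t₁) = S_s·(1+e_p)/(C_α·H).
log₁₀(t₂/t₁) = 0.044 × (1+1.17) / (0.029×7.6) = 0.4332
t₂ = t₁ × 10^0.4332 = 4.8 × 2.712 = 13.02 years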